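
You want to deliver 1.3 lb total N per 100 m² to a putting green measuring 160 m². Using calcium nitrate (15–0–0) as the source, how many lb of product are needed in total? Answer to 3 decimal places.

Product per 100 m² = 1.3 / 15% = 8.66667 lb.
Total product = 8.66667 × 160 / 100 = 13.8667 lb.

13.867 lb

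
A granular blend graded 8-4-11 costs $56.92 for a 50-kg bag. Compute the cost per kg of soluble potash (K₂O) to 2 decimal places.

$10.35 per kg K₂O

K₂O in bag = 50 × 11% = 5.5 kg.
Cost per kg K₂O = $56.92 / 5.5 = $10.3491.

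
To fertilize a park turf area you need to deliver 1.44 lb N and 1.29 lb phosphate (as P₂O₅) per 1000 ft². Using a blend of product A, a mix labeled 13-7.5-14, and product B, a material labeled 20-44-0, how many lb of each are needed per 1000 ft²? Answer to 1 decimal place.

Let a = lb of product A, b = lb of product B (per 1000 ft²).
N: 0.13·a + 0.2·b = 1.44
P₂O₅: 0.075·a + 0.44·b = 1.29
Eliminate a: (row1) − 0.13/0.075·(row2) → -0.562667·b = -0.796, so b = 1.41469.
Back-substitute: a = (1.44 − 0.2·1.41469) / 0.13 = 8.90047.

8.9 lb product A, 1.4 lb product B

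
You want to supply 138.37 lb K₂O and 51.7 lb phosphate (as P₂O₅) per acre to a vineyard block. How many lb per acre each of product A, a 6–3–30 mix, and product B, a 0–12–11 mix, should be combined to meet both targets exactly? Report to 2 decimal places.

333.87 lb product A, 347.37 lb product B

Per-acre balance (a = product A, b = product B):
K₂O: 0.3·a + 0.11·b = 138.37
P₂O₅: 0.03·a + 0.12·b = 51.7
From row1: a = (138.37 − 0.11·b) / 0.3.
Into row2: 0.03·(138.37 − 0.11·b)/0.3 + 0.12·b = 51.7 → b = 347.367, a = 333.865.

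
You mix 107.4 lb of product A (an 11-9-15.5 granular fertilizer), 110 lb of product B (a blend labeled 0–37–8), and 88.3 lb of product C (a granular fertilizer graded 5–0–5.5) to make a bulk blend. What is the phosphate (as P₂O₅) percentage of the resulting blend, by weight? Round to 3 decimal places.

Total mass = 107.4 + 110 + 88.3 = 305.7 lb.
P₂O₅ mass = 9%×107.4 + 37%×110 + 0%×88.3 = 50.366 lb.
% P₂O₅ = 50.366 / 305.7 = 16.4756%.

16.476% P₂O₅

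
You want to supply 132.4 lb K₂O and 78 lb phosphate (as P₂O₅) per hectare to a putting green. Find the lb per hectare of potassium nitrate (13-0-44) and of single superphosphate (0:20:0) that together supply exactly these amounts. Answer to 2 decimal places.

300.91 lb potassium nitrate, 390.00 lb single superphosphate

Per-hectare balance (a = potassium nitrate, b = single superphosphate):
K₂O: 0.44·a + 0·b = 132.4
P₂O₅: 0·a + 0.2·b = 78
Solving simultaneously: a = 300.909, b = 390.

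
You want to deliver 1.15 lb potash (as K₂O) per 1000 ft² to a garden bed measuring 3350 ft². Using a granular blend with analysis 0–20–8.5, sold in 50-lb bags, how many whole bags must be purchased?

Product per 1000 ft² = 1.15 / 8.5% = 13.5294 lb.
Total product = 13.5294 × 3350 / 1000 = 45.3235 lb.
Bags = ⌈45.3235 / 50⌉ = 1.

1 bags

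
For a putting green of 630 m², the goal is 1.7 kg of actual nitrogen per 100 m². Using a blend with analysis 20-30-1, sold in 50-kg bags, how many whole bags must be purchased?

2 bags

Product per 100 m² = 1.7 / 20% = 8.5 kg.
Total product = 8.5 × 630 / 100 = 53.55 kg.
Bags = ⌈53.55 / 50⌉ = 2.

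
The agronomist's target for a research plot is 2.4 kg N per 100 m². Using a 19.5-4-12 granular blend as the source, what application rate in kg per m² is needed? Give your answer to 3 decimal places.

0.123 kg of product per sq m

Product per 100 m² = 2.4 / 19.5% = 12.3077 kg.
Convert to per m²: 12.3077 × 0.01 = 0.123077 kg.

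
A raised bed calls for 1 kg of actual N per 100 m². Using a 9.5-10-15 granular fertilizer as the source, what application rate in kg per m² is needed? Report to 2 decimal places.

Product per 100 m² = 1 / 9.5% = 10.5263 kg.
Convert to per m²: 10.5263 × 0.01 = 0.105263 kg.

0.11 kg of product per sq m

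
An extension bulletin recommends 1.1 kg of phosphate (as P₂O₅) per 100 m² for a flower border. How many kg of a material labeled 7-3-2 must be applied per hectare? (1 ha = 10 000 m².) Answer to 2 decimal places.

Product per 100 m² = 1.1 / 3% = 36.6667 kg.
Convert to per hectare: 36.6667 × 100 = 3666.667 kg.

3666.67 kg of product per hectare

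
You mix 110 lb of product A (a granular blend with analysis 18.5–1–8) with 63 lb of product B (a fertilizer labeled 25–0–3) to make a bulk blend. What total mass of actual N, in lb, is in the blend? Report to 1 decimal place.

36.1 lb N

N mass = 18.5%×110 + 25%×63 = 36.1 lb.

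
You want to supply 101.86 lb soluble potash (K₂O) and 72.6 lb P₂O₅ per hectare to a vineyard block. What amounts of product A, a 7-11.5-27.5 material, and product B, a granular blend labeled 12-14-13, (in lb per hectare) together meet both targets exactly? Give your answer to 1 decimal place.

Per-hectare balance (a = product A, b = product B):
K₂O: 0.275·a + 0.13·b = 101.86
P₂O₅: 0.115·a + 0.14·b = 72.6
Eliminate b: (row1) − 0.13/0.14·(row2) → 0.168214·a = 34.4457, so a = 204.773.
Then b = (72.6 − 0.115·204.773) / 0.14 = 350.365.

204.8 lb product A, 350.4 lb product B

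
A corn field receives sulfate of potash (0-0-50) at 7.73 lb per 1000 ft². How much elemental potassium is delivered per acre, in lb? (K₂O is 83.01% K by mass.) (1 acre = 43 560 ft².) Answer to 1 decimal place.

139.8 lb K per acre

K₂O per 1000 ft² = 7.73 × 50% = 3.865 lb.
Elemental K = 3.865 × 0.8301 = 3.20834 lb per 1000 ft².
Convert to per acre: 3.20834 × 43.56 = 139.755 lb.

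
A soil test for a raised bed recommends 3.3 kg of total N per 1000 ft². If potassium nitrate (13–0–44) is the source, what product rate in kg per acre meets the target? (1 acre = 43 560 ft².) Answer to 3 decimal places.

Product per 1000 ft² = 3.3 / 13% = 25.3846 kg.
Convert to per acre: 25.3846 × 43.56 = 1105.7538 kg.

1105.754 kg of product per acre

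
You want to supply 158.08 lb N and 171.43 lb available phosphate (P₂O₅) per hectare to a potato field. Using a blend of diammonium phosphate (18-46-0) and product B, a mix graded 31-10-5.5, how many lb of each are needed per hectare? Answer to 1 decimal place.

With a, b = lb per hectare of diammonium phosphate and product B:
N: 0.18·a + 0.31·b = 158.08
P₂O₅: 0.46·a + 0.1·b = 171.43
Eliminate b: (row1) − 0.31/0.1·(row2) → -1.246·a = -373.353, so a = 299.641.
Then b = (171.43 − 0.46·299.641) / 0.1 = 335.95.

299.6 lb diammonium phosphate, 336.0 lb product B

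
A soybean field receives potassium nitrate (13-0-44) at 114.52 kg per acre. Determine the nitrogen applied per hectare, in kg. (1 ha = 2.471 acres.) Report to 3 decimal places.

nitrogen per acre = 114.52 × 13% = 14.8876 kg.
Convert to per hectare: 14.8876 × 2.471 = 36.7873 kg.

36.787 kg N per hectare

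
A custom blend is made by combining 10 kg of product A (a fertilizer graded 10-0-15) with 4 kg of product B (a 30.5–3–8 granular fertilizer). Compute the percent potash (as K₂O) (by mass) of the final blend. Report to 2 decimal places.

Total mass = 10 + 4 = 14 kg.
K₂O mass = 15%×10 + 8%×4 = 1.82 kg.
% K₂O = 1.82 / 14 = 13%.

13.00% K₂O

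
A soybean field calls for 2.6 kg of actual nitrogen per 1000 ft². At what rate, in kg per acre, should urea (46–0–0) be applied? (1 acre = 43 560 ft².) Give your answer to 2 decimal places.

Product per 1000 ft² = 2.6 / 46% = 5.65217 kg.
Convert to per acre: 5.65217 × 43.56 = 246.209 kg.

246.21 kg of product per acre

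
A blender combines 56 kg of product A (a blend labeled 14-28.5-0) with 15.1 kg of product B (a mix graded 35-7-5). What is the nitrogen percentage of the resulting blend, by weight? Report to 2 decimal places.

Total mass = 56 + 15.1 = 71.1 kg.
N mass = 14%×56 + 35%×15.1 = 13.125 kg.
% N = 13.125 / 71.1 = 18.4599%.

18.46% N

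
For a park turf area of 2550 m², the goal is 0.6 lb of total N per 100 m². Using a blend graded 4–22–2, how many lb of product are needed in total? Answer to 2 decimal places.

Product per 100 m² = 0.6 / 4% = 15 lb.
Total product = 15 × 2550 / 100 = 382.5 lb.

382.50 lb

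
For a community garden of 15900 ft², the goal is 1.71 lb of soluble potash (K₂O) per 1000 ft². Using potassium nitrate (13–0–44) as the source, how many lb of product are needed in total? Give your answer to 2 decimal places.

61.79 lb

Product per 1000 ft² = 1.71 / 44% = 3.88636 lb.
Total product = 3.88636 × 15900 / 1000 = 61.7932 lb.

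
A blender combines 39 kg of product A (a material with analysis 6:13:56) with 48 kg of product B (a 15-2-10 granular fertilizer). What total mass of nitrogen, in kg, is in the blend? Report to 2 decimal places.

9.54 kg N

N mass = 6%×39 + 15%×48 = 9.54 kg.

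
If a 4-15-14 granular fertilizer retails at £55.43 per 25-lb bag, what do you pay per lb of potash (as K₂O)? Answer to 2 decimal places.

K₂O in bag = 25 × 14% = 3.5 lb.
Cost per lb K₂O = £55.43 / 3.5 = £15.8371.

£15.84 per lb K₂O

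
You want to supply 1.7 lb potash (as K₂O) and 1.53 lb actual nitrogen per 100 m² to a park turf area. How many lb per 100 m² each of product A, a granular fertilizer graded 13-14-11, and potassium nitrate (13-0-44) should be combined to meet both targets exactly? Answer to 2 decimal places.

Per-100 m² balance (a = product A, b = potassium nitrate):
K₂O: 0.11·a + 0.44·b = 1.7
N: 0.13·a + 0.13·b = 1.53
From row1: a = (1.7 − 0.44·b) / 0.11.
Into row2: 0.13·(1.7 − 0.44·b)/0.11 + 0.13·b = 1.53 → b = 1.22844, a = 10.5408.

10.54 lb product A, 1.23 lb potassium nitrate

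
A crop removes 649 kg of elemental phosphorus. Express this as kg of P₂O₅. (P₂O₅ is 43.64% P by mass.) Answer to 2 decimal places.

1487.17 kg P₂O₅

P₂O₅ = 649 / 0.4364 = 1487.168 kg.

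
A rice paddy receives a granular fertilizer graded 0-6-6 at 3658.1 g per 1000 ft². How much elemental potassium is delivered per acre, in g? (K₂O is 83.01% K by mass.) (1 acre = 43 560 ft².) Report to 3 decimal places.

7936.429 g K per acre

K₂O per 1000 ft² = 3658.1 × 6% = 219.486 g.
Elemental K = 219.486 × 0.8301 = 182.195 g per 1000 ft².
Convert to per acre: 182.195 × 43.56 = 7936.4285 g.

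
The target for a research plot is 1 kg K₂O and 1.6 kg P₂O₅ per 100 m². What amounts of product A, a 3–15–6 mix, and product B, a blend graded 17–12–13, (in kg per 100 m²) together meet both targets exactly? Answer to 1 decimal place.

7.2 kg product A, 4.4 kg product B

Per-100 m² balance (a = product A, b = product B):
K₂O: 0.06·a + 0.13·b = 1
P₂O₅: 0.15·a + 0.12·b = 1.6
From row1: a = (1 − 0.13·b) / 0.06.
Into row2: 0.15·(1 − 0.13·b)/0.06 + 0.12·b = 1.6 → b = 4.39024, a = 7.15447.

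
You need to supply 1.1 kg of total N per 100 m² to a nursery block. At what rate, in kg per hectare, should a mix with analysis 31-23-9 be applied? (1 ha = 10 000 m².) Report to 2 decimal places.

Product per 100 m² = 1.1 / 31% = 3.54839 kg.
Convert to per hectare: 3.54839 × 100 = 354.839 kg.

354.84 kg of product per hectare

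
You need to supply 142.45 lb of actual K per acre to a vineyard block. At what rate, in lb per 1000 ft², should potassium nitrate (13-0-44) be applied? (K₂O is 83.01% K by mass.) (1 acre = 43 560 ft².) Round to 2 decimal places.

8.95 lb of product per thousand sq ft

As K₂O: 142.45 / 0.8301 = 171.606 lb per acre.
Product per acre = 171.606 / 44% = 390.013 lb.
Convert to per 1000 ft²: 390.013 × 0.0229568 = 8.95347 lb.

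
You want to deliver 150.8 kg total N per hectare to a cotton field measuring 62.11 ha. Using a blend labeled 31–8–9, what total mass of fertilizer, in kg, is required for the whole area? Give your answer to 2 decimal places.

30213.51 kg

Product per hectare = 150.8 / 31% = 486.452 kg.
Total product = 486.452 × 62.11 = 30213.5097 kg.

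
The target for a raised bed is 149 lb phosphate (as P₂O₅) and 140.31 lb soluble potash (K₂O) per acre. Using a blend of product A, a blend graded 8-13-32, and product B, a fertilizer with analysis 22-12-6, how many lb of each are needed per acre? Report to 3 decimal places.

258.078 lb product A, 962.082 lb product B

Per-acre balance (a = product A, b = product B):
P₂O₅: 0.13·a + 0.12·b = 149
K₂O: 0.32·a + 0.06·b = 140.31
From row1: a = (149 − 0.12·b) / 0.13.
Into row2: 0.32·(149 − 0.12·b)/0.13 + 0.06·b = 140.31 → b = 962.0817, a = 258.0784.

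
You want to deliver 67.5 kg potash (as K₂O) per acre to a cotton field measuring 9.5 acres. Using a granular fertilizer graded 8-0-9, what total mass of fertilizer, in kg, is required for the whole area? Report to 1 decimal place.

Product per acre = 67.5 / 9% = 750 kg.
Total product = 750 × 9.5 = 7125 kg.

7125.0 kg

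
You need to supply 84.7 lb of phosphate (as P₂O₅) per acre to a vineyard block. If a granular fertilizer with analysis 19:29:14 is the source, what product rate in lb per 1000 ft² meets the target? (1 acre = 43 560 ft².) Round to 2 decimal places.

Product per acre = 84.7 / 29% = 292.069 lb.
Convert to per 1000 ft²: 292.069 × 0.0229568 = 6.70498 lb.

6.70 lb of product per thousand sq ft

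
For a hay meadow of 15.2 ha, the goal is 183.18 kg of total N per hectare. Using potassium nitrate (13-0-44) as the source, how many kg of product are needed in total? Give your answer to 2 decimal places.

21417.97 kg

Product per hectare = 183.18 / 13% = 1409.08 kg.
Total product = 1409.08 × 15.2 = 21417.969 kg.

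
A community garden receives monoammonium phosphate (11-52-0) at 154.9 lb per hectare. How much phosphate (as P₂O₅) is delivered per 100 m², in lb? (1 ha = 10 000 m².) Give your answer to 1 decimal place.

0.8 lb P₂O₅ per hundred sq m

P₂O₅ per hectare = 154.9 × 52% = 80.548 lb.
Convert to per 100 m²: 80.548 × 0.01 = 0.80548 lb.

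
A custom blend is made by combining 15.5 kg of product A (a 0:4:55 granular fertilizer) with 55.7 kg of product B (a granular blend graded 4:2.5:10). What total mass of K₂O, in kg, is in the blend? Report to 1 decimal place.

K₂O mass = 55%×15.5 + 10%×55.7 = 14.095 kg.

14.1 kg K₂O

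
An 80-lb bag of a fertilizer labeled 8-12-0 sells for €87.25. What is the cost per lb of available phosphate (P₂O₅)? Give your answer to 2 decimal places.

€9.09 per lb P₂O₅

P₂O₅ in bag = 80 × 12% = 9.6 lb.
Cost per lb P₂O₅ = €87.25 / 9.6 = €9.0885.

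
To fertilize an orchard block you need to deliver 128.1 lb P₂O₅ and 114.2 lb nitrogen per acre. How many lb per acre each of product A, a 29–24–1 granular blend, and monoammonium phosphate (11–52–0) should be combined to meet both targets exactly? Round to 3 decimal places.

364.092 lb product A, 78.304 lb monoammonium phosphate

With a, b = lb per acre of product A and monoammonium phosphate:
P₂O₅: 0.24·a + 0.52·b = 128.1
N: 0.29·a + 0.11·b = 114.2
Solving simultaneously: a = 364.0916, b = 78.3039.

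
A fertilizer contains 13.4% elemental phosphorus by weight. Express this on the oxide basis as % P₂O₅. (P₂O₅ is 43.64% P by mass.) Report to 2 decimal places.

%P₂O₅ = 13.4 / 0.4364 = 30.7058%.

30.71% P₂O₅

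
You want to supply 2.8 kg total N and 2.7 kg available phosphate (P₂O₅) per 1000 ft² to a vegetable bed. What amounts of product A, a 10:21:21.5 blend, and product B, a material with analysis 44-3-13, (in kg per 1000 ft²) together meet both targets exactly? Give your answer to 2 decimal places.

12.35 kg product A, 3.56 kg product B

Let a = kg of product A, b = kg of product B (per 1000 ft²).
N: 0.1·a + 0.44·b = 2.8
P₂O₅: 0.21·a + 0.03·b = 2.7
Solving simultaneously: a = 12.349, b = 3.55705.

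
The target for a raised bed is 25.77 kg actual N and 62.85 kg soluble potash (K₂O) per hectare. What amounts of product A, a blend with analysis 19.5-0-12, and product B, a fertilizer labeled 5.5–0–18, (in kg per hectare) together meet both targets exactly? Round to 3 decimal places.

41.468 kg product A, 321.521 kg product B

Let a = kg of product A, b = kg of product B (per hectare).
N: 0.195·a + 0.055·b = 25.77
K₂O: 0.12·a + 0.18·b = 62.85
Eliminate a: (row1) − 0.195/0.12·(row2) → -0.2375·b = -76.3613, so b = 321.5211.
Back-substitute: a = (25.77 − 0.055·321.5211) / 0.195 = 41.4684.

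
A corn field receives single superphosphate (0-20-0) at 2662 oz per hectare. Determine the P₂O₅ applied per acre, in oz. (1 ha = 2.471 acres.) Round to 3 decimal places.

P₂O₅ per hectare = 2662 × 20% = 532.4 oz.
Convert to per acre: 532.4 × 0.404694 = 215.4593 oz.

215.459 oz P₂O₅ per acre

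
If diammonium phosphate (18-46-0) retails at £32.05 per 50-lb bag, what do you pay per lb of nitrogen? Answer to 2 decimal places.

N in bag = 50 × 18% = 9 lb.
Cost per lb N = £32.05 / 9 = £3.5611.

£3.56 per lb N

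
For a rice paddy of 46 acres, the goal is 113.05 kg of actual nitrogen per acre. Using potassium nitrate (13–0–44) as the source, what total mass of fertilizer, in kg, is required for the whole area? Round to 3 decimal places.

Product per acre = 113.05 / 13% = 869.615 kg.
Total product = 869.615 × 46 = 40002.3077 kg.

40002.308 kg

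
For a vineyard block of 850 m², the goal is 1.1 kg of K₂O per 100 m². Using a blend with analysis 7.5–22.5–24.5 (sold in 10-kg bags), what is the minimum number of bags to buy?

4 bags

Product per 100 m² = 1.1 / 24.5% = 4.4898 kg.
Total product = 4.4898 × 850 / 100 = 38.1633 kg.
Bags = ⌈38.1633 / 10⌉ = 4.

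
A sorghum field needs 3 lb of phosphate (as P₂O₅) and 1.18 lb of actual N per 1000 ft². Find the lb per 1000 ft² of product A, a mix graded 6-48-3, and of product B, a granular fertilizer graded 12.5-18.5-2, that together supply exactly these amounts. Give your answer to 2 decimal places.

3.20 lb product A, 7.90 lb product B

Per-1000 ft² balance (a = product A, b = product B):
P₂O₅: 0.48·a + 0.185·b = 3
N: 0.06·a + 0.125·b = 1.18
Solving simultaneously: a = 3.2045, b = 7.90184.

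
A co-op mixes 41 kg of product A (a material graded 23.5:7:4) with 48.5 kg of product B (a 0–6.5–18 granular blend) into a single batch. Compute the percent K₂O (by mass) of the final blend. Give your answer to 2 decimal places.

Total mass = 41 + 48.5 = 89.5 kg.
K₂O mass = 4%×41 + 18%×48.5 = 10.37 kg.
% K₂O = 10.37 / 89.5 = 11.5866%.

11.59% K₂O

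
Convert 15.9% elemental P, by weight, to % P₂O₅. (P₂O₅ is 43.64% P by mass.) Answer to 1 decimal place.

36.4% P₂O₅

%P₂O₅ = 15.9 / 0.4364 = 36.4345%.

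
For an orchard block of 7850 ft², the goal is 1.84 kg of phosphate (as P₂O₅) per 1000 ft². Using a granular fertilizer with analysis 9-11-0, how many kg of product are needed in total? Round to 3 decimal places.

131.309 kg

Product per 1000 ft² = 1.84 / 11% = 16.7273 kg.
Total product = 16.7273 × 7850 / 1000 = 131.3091 kg.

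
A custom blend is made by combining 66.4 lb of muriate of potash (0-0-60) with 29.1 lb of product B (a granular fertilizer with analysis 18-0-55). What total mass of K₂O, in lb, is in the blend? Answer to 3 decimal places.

55.845 lb K₂O

K₂O mass = 60%×66.4 + 55%×29.1 = 55.845 lb.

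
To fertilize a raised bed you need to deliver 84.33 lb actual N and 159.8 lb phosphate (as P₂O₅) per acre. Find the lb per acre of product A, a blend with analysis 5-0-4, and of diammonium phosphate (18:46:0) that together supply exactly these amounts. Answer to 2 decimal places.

Per-acre balance (a = product A, b = diammonium phosphate):
N: 0.05·a + 0.18·b = 84.33
P₂O₅: 0·a + 0.46·b = 159.8
Solving simultaneously: a = 435.991, b = 347.391.

435.99 lb product A, 347.39 lb diammonium phosphate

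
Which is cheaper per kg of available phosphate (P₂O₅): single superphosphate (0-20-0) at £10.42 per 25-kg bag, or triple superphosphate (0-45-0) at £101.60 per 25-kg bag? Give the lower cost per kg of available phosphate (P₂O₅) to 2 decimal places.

single superphosphate: P₂O₅ per bag = 25 × 20% = 5 kg; cost = 10.42 / 5 = £2.0840/kg P₂O₅.
triple superphosphate: P₂O₅ per bag = 25 × 45% = 11.25 kg; cost = 101.60 / 11.25 = £9.0311/kg P₂O₅.
single superphosphate is cheaper.

£2.08 per kg P₂O₅ (single superphosphate)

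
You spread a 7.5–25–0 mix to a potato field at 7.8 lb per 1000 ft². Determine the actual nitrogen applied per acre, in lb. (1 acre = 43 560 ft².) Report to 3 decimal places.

nitrogen per 1000 ft² = 7.8 × 7.5% = 0.585 lb.
Convert to per acre: 0.585 × 43.56 = 25.4826 lb.

25.483 lb N per acre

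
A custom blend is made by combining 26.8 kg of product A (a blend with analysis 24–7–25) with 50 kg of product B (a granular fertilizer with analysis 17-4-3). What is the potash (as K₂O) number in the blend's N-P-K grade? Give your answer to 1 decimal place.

Total mass = 26.8 + 50 = 76.8 kg.
K₂O mass = 25%×26.8 + 3%×50 = 8.2 kg.
% K₂O = 8.2 / 76.8 = 10.6771%.

10.7% K₂O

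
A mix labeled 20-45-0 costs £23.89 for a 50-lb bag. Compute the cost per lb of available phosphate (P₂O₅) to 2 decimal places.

£1.06 per lb P₂O₅

P₂O₅ in bag = 50 × 45% = 22.5 lb.
Cost per lb P₂O₅ = £23.89 / 22.5 = £1.0618.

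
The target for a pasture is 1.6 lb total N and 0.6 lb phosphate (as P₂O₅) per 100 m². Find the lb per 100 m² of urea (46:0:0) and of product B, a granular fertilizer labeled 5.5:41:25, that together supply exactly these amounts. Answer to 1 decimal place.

3.3 lb urea, 1.5 lb product B

Per-100 m² balance (a = urea, b = product B):
N: 0.46·a + 0.055·b = 1.6
P₂O₅: 0·a + 0.41·b = 0.6
Solving simultaneously: a = 3.30329, b = 1.46341.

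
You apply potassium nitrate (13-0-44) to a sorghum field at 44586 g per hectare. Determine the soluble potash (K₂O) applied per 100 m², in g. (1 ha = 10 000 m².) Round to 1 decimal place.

196.2 g K₂O per hundred sq m

K₂O per hectare = 44586 × 44% = 19617.8 g.
Convert to per 100 m²: 19617.8 × 0.01 = 196.178 g.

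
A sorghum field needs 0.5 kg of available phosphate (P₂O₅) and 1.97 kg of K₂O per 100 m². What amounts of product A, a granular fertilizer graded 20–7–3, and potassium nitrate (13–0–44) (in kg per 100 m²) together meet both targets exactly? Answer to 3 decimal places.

Per-100 m² balance (a = product A, b = potassium nitrate):
P₂O₅: 0.07·a + 0·b = 0.5
K₂O: 0.03·a + 0.44·b = 1.97
Solving simultaneously: a = 7.14286, b = 3.99026.

7.143 kg product A, 3.990 kg potassium nitrate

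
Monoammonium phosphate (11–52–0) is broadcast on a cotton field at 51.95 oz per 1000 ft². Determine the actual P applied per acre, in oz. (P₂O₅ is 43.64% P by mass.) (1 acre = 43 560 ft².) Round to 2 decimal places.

P₂O₅ per 1000 ft² = 51.95 × 52% = 27.014 oz.
Elemental P = 27.014 × 0.4364 = 11.7889 oz per 1000 ft².
Convert to per acre: 11.7889 × 43.56 = 513.5249 oz.

513.52 oz P per acre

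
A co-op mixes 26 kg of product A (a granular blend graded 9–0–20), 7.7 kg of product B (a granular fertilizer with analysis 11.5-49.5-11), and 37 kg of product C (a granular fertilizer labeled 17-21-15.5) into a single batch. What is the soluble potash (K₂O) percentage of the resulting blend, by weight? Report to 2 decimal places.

16.66% K₂O

Total mass = 26 + 7.7 + 37 = 70.7 kg.
K₂O mass = 20%×26 + 11%×7.7 + 15.5%×37 = 11.782 kg.
% K₂O = 11.782 / 70.7 = 16.6648%.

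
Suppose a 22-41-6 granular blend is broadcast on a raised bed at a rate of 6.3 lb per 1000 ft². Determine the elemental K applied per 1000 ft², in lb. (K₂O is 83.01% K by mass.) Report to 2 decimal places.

K₂O per 1000 ft² = 6.3 × 6% = 0.378 lb.
Elemental K = 0.378 × 0.8301 = 0.313778 lb per 1000 ft².

0.31 lb K per thousand sq ft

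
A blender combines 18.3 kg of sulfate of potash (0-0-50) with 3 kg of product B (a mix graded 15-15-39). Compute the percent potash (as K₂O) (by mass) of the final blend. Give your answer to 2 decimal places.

48.45% K₂O

Total mass = 18.3 + 3 = 21.3 kg.
K₂O mass = 50%×18.3 + 39%×3 = 10.32 kg.
% K₂O = 10.32 / 21.3 = 48.4507%.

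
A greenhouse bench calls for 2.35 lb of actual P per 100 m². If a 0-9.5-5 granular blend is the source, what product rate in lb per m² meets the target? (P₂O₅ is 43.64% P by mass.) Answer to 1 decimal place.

0.6 lb of product per sq m

As P₂O₅: 2.35 / 0.4364 = 5.38497 lb per 100 m².
Product per 100 m² = 5.38497 / 9.5% = 56.6839 lb.
Convert to per m²: 56.6839 × 0.01 = 0.566839 lb.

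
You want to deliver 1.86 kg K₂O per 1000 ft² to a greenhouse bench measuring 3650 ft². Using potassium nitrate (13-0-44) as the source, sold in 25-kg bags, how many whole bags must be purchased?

Product per 1000 ft² = 1.86 / 44% = 4.22727 kg.
Total product = 4.22727 × 3650 / 1000 = 15.4295 kg.
Bags = ⌈15.4295 / 25⌉ = 1.

1 bags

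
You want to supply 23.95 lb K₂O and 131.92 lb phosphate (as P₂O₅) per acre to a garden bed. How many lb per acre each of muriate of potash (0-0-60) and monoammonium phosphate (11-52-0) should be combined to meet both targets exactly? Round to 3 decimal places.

With a, b = lb per acre of muriate of potash and monoammonium phosphate:
K₂O: 0.6·a + 0·b = 23.95
P₂O₅: 0·a + 0.52·b = 131.92
Solving simultaneously: a = 39.9167, b = 253.6923.

39.917 lb muriate of potash, 253.692 lb monoammonium phosphate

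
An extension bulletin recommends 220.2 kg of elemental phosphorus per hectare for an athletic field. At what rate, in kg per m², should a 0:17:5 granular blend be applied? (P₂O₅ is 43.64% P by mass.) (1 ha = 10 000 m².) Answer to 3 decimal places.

0.297 kg of product per sq m

As P₂O₅: 220.2 / 0.4364 = 504.583 kg per hectare.
Product per hectare = 504.583 / 17% = 2968.14 kg.
Convert to per m²: 2968.14 × 0.0001 = 0.296814 kg.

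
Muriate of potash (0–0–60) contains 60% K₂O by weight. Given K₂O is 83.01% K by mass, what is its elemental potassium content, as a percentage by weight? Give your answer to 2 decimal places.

49.81% K

%K = 60 × 0.8301 = 49.806%.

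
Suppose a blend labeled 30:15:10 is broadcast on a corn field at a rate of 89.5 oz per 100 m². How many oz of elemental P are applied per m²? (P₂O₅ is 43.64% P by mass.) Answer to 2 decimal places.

P₂O₅ per 100 m² = 89.5 × 15% = 13.425 oz.
Elemental P = 13.425 × 0.4364 = 5.85867 oz per 100 m².
Convert to per m²: 5.85867 × 0.01 = 0.0585867 oz.

0.06 oz P per sq m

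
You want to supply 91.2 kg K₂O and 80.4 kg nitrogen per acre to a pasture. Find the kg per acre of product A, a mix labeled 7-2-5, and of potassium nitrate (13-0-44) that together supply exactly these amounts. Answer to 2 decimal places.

Let a = kg of product A, b = kg of potassium nitrate (per acre).
K₂O: 0.05·a + 0.44·b = 91.2
N: 0.07·a + 0.13·b = 80.4
Solving simultaneously: a = 967.901, b = 97.284.

967.90 kg product A, 97.28 kg potassium nitrate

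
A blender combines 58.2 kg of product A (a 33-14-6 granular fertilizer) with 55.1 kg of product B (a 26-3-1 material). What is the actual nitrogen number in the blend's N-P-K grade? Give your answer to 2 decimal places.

29.60% N

Total mass = 58.2 + 55.1 = 113.3 kg.
N mass = 33%×58.2 + 26%×55.1 = 33.532 kg.
% N = 33.532 / 113.3 = 29.5958%.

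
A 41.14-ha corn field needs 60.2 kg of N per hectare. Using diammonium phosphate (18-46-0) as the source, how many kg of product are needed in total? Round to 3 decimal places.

Product per hectare = 60.2 / 18% = 334.444 kg.
Total product = 334.444 × 41.14 = 13759.0444 kg.

13759.044 kg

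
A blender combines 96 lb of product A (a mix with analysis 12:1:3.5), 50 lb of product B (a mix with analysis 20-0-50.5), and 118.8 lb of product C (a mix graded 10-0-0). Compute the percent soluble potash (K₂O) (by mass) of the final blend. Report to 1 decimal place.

10.8% K₂O

Total mass = 96 + 50 + 118.8 = 264.8 lb.
K₂O mass = 3.5%×96 + 50.5%×50 + 0%×118.8 = 28.61 lb.
% K₂O = 28.61 / 264.8 = 10.8044%.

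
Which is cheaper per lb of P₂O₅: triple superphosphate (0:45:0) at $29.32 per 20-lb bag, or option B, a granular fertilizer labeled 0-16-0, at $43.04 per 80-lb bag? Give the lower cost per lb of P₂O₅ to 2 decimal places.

triple superphosphate: P₂O₅ per bag = 20 × 45% = 9 lb; cost = 29.32 / 9 = $3.2578/lb P₂O₅.
option B: P₂O₅ per bag = 80 × 16% = 12.8 lb; cost = 43.04 / 12.8 = $3.3625/lb P₂O₅.
triple superphosphate is cheaper.

$3.26 per lb P₂O₅ (triple superphosphate)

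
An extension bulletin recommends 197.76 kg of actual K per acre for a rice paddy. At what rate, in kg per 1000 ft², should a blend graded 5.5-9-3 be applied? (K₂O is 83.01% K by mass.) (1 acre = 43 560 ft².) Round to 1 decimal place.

As K₂O: 197.76 / 0.8301 = 238.236 kg per acre.
Product per acre = 238.236 / 3% = 7941.21 kg.
Convert to per 1000 ft²: 7941.21 × 0.0229568 = 182.305 kg.

182.3 kg of product per thousand sq ft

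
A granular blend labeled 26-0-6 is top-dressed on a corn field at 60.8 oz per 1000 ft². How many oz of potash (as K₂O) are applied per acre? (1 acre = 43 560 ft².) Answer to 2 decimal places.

K₂O per 1000 ft² = 60.8 × 6% = 3.648 oz.
Convert to per acre: 3.648 × 43.56 = 158.907 oz.

158.91 oz K₂O per acre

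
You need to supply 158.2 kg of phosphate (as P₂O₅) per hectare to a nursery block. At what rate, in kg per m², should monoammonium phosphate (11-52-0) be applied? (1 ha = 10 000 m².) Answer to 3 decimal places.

Product per hectare = 158.2 / 52% = 304.231 kg.
Convert to per m²: 304.231 × 0.0001 = 0.0304231 kg.

0.030 kg of product per sq m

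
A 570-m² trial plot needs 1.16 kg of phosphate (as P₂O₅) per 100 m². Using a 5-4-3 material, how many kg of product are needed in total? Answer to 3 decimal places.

Product per 100 m² = 1.16 / 4% = 29 kg.
Total product = 29 × 570 / 100 = 165.3 kg.

165.300 kg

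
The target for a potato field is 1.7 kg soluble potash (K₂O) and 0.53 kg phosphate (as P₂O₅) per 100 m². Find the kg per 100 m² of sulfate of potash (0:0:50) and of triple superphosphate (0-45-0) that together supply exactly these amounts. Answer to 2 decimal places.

Let a = kg of sulfate of potash, b = kg of triple superphosphate (per 100 m²).
K₂O: 0.5·a + 0·b = 1.7
P₂O₅: 0·a + 0.45·b = 0.53
Solving simultaneously: a = 3.4, b = 1.17778.

3.40 kg sulfate of potash, 1.18 kg triple superphosphate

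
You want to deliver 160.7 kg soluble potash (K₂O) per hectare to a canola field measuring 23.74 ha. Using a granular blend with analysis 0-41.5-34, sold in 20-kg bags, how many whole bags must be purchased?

Product per hectare = 160.7 / 34% = 472.647 kg.
Total product = 472.647 × 23.74 = 11220.6 kg.
Bags = ⌈11220.6 / 20⌉ = 562.

562 bags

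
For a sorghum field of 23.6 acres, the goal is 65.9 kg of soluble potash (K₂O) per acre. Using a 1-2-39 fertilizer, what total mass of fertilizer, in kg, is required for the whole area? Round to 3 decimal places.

3987.795 kg

Product per acre = 65.9 / 39% = 168.974 kg.
Total product = 168.974 × 23.6 = 3987.7949 kg.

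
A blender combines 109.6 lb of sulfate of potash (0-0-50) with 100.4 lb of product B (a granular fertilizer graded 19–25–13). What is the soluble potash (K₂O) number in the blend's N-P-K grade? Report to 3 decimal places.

Total mass = 109.6 + 100.4 = 210 lb.
K₂O mass = 50%×109.6 + 13%×100.4 = 67.852 lb.
% K₂O = 67.852 / 210 = 32.31048%.

32.310% K₂O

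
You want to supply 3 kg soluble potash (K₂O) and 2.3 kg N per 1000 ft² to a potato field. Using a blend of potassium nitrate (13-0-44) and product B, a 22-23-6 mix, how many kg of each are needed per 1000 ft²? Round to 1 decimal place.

5.9 kg potassium nitrate, 7.0 kg product B

With a, b = kg per 1000 ft² of potassium nitrate and product B:
K₂O: 0.44·a + 0.06·b = 3
N: 0.13·a + 0.22·b = 2.3
Eliminate b: (row1) − 0.06/0.22·(row2) → 0.404545·a = 2.37273, so a = 5.86517.
Then b = (2.3 − 0.13·5.86517) / 0.22 = 6.98876.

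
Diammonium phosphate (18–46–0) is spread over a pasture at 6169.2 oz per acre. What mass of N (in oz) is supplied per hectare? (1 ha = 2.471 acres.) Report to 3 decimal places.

2743.937 oz N per hectare

nitrogen per acre = 6169.2 × 18% = 1110.46 oz.
Convert to per hectare: 1110.46 × 2.471 = 2743.9368 oz.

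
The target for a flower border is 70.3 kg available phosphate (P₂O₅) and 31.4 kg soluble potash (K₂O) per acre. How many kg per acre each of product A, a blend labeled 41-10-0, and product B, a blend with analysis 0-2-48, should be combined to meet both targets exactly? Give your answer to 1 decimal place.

689.9 kg product A, 65.4 kg product B

With a, b = kg per acre of product A and product B:
P₂O₅: 0.1·a + 0.02·b = 70.3
K₂O: 0·a + 0.48·b = 31.4
Solving simultaneously: a = 689.917, b = 65.4167.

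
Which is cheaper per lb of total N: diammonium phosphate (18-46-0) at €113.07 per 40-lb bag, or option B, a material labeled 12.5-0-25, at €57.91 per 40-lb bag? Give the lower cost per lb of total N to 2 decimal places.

€11.58 per lb N (option B)

diammonium phosphate: N per bag = 40 × 18% = 7.2 lb; cost = 113.07 / 7.2 = €15.7042/lb N.
option B: N per bag = 40 × 12.5% = 5 lb; cost = 57.91 / 5 = €11.5820/lb N.
option B is cheaper.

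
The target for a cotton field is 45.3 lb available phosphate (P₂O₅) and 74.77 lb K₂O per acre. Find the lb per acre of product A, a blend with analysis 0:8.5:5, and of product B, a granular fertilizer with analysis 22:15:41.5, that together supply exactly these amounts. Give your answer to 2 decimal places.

Per-acre balance (a = product A, b = product B):
P₂O₅: 0.085·a + 0.15·b = 45.3
K₂O: 0.05·a + 0.415·b = 74.77
Eliminate b: (row1) − 0.15/0.415·(row2) → 0.0669277·a = 18.2747, so a = 273.051.
Then b = (74.77 − 0.05·273.051) / 0.415 = 147.271.

273.05 lb product A, 147.27 lb product B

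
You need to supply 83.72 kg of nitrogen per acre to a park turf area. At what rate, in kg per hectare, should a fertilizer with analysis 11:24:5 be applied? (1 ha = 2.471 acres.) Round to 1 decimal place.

Product per acre = 83.72 / 11% = 761.091 kg.
Convert to per hectare: 761.091 × 2.471 = 1880.66 kg.

1880.7 kg of product per hectare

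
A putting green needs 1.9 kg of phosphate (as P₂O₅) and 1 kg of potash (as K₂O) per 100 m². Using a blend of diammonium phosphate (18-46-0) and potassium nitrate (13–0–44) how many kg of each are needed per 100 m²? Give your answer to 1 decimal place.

Let a = kg of diammonium phosphate, b = kg of potassium nitrate (per 100 m²).
P₂O₅: 0.46·a + 0·b = 1.9
K₂O: 0·a + 0.44·b = 1
Solving simultaneously: a = 4.13043, b = 2.27273.

4.1 kg diammonium phosphate, 2.3 kg potassium nitrate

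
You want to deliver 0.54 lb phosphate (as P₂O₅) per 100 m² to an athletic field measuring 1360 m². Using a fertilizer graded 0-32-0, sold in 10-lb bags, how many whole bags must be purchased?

Product per 100 m² = 0.54 / 32% = 1.6875 lb.
Total product = 1.6875 × 1360 / 100 = 22.95 lb.
Bags = ⌈22.95 / 10⌉ = 3.

3 bags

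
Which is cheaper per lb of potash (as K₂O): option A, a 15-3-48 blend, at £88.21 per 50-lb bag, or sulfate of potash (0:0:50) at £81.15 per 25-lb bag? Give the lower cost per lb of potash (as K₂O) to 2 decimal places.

£3.68 per lb K₂O (option A)

option A: K₂O per bag = 50 × 48% = 24 lb; cost = 88.21 / 24 = £3.6754/lb K₂O.
sulfate of potash: K₂O per bag = 25 × 50% = 12.5 lb; cost = 81.15 / 12.5 = £6.4920/lb K₂O.
option A is cheaper.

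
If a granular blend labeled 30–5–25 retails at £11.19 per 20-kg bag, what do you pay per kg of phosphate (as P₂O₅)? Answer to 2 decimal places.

P₂O₅ in bag = 20 × 5% = 1 kg.
Cost per kg P₂O₅ = £11.19 / 1 = £11.1900.

£11.19 per kg P₂O₅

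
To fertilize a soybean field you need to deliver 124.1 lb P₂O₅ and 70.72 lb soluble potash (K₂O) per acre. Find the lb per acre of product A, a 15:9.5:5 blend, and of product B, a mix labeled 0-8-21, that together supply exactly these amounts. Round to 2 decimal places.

1279.21 lb product A, 32.19 lb product B

Per-acre balance (a = product A, b = product B):
P₂O₅: 0.095·a + 0.08·b = 124.1
K₂O: 0.05·a + 0.21·b = 70.72
Eliminate a: (row1) − 0.095/0.05·(row2) → -0.319·b = -10.268, so b = 32.1881.
Back-substitute: a = (124.1 − 0.08·32.1881) / 0.095 = 1279.21003.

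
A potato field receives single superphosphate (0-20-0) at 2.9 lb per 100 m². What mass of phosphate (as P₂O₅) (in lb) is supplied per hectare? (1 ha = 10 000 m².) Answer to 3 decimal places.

58.000 lb P₂O₅ per hectare

P₂O₅ per 100 m² = 2.9 × 20% = 0.58 lb.
Convert to per hectare: 0.58 × 100 = 58 lb.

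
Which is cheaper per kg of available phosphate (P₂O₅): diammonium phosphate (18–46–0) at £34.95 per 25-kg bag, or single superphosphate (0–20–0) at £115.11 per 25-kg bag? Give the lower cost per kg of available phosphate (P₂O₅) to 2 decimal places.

£3.04 per kg P₂O₅ (diammonium phosphate)

diammonium phosphate: P₂O₅ per bag = 25 × 46% = 11.5 kg; cost = 34.95 / 11.5 = £3.0391/kg P₂O₅.
single superphosphate: P₂O₅ per bag = 25 × 20% = 5 kg; cost = 115.11 / 5 = £23.0220/kg P₂O₅.
diammonium phosphate is cheaper.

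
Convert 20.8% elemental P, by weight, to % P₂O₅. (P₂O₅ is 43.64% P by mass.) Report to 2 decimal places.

%P₂O₅ = 20.8 / 0.4364 = 47.6627%.

47.66% P₂O₅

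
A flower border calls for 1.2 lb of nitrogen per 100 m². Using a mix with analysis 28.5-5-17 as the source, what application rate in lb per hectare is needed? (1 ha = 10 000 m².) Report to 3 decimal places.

421.053 lb of product per hectare

Product per 100 m² = 1.2 / 28.5% = 4.21053 lb.
Convert to per hectare: 4.21053 × 100 = 421.0526 lb.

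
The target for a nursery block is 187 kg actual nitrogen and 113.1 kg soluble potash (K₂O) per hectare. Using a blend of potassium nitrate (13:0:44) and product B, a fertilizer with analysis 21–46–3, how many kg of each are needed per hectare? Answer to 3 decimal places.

204.983 kg potassium nitrate, 763.582 kg product B

Per-hectare balance (a = potassium nitrate, b = product B):
N: 0.13·a + 0.21·b = 187
K₂O: 0.44·a + 0.03·b = 113.1
Solving simultaneously: a = 204.9831, b = 763.5819.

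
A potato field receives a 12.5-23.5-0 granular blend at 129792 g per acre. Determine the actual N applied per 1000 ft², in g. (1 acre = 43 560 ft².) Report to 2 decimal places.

372.45 g N per thousand sq ft

nitrogen per acre = 129792 × 12.5% = 16224 g.
Convert to per 1000 ft²: 16224 × 0.0229568 = 372.452 g.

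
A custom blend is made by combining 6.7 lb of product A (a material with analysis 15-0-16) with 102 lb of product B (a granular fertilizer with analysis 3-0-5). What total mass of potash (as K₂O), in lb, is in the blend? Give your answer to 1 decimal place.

6.2 lb K₂O

K₂O mass = 16%×6.7 + 5%×102 = 6.172 lb.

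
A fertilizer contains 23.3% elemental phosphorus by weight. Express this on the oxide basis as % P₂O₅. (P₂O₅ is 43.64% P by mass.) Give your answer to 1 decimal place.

53.4% P₂O₅

%P₂O₅ = 23.3 / 0.4364 = 53.3914%.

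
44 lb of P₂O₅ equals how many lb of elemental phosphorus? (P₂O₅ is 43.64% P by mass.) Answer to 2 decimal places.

19.20 lb P

P = 44 × 0.4364 = 19.2016 lb.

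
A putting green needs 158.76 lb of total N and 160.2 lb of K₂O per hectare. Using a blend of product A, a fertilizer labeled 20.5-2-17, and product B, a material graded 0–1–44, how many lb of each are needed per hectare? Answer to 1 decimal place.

Per-hectare balance (a = product A, b = product B):
N: 0.205·a + 0·b = 158.76
K₂O: 0.17·a + 0.44·b = 160.2
Eliminate b: (row1) − 0/0.44·(row2) → 0.205·a = 158.76, so a = 774.439.
Then b = (160.2 − 0.17·774.439) / 0.44 = 64.8758.

774.4 lb product A, 64.9 lb product B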